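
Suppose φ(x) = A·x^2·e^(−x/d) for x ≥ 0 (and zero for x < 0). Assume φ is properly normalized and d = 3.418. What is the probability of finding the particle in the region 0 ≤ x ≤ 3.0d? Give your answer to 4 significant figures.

P ≈ 0.7149

P = ∫_{0}^{3.0d} |φ(x)|² dx.
With A² fixed by ∫|φ|² = 1, i.e. A² = (3·d^5/4)^(−1), substitute and integrate.
Let u = x/d; then A² and the length scale cancel, so P = ∫_{0}^{3.0} u^4·e^(-2·u) du ÷ ∫_{0}^{∞} u^4·e^(-2·u) du.
An antiderivative of u^4·e^(-2·u) is -(u^4/2 + u^3 + 3·u^2/2 + 3·u/2 + 3/4)·e^(-2·u); evaluating from 0 to 3.0 gives 3/4 - 345·e^(-6)/4, while the full integral is 3/4.
This works out to P = 0.71494.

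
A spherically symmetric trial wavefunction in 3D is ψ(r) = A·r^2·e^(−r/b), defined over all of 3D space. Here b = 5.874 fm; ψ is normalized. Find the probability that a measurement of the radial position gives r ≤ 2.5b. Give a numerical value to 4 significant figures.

P ≈ 0.2378

With dV = 4πr²dr, the probability is ∫|ψ|² dV over r ≤ 2.5b.
The full normalization integral is A²·[45·π·b^7/2] = 1, fixing A².
In terms of u = r/b (A², 4π and the length scale all cancel between numerator and denominator), P = [∫_{0}^{2.5} u^6·e^(-2·u) du] / [∫_{0}^{∞} u^6·e^(-2·u) du].
Using ∫ u^6·e^(-2·u) du = -(4·u^6 + 12·u^5 + 30·u^4 + 60·u^3 + 90·u^2 + 90·u + 45)·e^(-2·u)/8, the numerator is ≈ 1.33772 and the denominator is 45/8.
Taking the ratio yields P = 0.23782.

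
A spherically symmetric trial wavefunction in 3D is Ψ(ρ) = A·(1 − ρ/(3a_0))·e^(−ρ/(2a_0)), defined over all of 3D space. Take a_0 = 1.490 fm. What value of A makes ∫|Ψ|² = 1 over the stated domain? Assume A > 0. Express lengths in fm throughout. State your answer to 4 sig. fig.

A ≈ 0.1900 fm^(-3/2)

Require ∫ |Ψ|² 4πρ² dρ = 1 over the whole domain.
With ∫₀^∞ ρ^4 e^(−αρ) dρ = 4!/α^5, carrying out the integral gives A² · 8·π·a_0^3/3.
Setting this equal to 1 gives A² = 1/(8·π·a_0^3/3).
With a_0 = 1.490: A² = 0.036085 and A = 0.18996.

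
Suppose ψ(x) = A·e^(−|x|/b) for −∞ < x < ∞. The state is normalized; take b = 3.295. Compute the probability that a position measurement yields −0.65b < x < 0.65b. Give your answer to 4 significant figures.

P ≈ 0.7275

The probability is P = ∫ |ψ|² dx over [−0.65b, 0.65b].
With A² fixed by ∫|ψ|² = 1, i.e. A² = (b)^(−1), substitute and integrate.
Both integrals are even about x = 0, so only the x ≥ 0 halves are needed (the factors of 2 cancel). Let u = x/b; then A² and the length scale cancel, so P = ∫_{0}^{0.65} e^(-2·u) du ÷ ∫_{0}^{∞} e^(-2·u) du.
With ∫ e^(-2·u) du = -e^(-2·u)/2 + C, the region integral is 1/2 - e^(-13/10)/2 and the full one is 1/2.
Evaluating gives P = 0.72747.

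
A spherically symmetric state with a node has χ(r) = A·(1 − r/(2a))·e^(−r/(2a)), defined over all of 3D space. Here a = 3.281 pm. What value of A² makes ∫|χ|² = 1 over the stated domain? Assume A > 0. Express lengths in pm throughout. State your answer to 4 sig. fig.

We need A² ∫|f|² 4πr² dr = 1, taking the integral from 0 to ∞.
(Spherical symmetry: dV = 4πr² dr.)
With ∫₀^∞ r^4 e^(−αr) dr = 4!/α^5, carrying out the integral gives A² · 8·π·a^3.
Hence A² = 1/[8·π·a^3].
Substituting a = 3.281 gives A² = 0.0011265, so A = 0.033564.

A^2 ≈ 0.001127 pm^(-3)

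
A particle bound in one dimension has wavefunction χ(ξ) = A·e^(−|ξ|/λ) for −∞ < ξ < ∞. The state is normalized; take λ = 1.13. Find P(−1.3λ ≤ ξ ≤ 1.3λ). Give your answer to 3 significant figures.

P ≈ 0.926

|χ|² is the probability density, so P = ∫_{−1.3λ}^{1.3λ} |χ|² dξ.
The normalization integral ∫|χ|²dξ over the whole domain equals λ·A², and A² cancels in the ratio.
By symmetry take twice the ξ ≥ 0 contribution in numerator and denominator; the 2's cancel. Substituting u = ξ/λ, A² and the length scale cancel in the ratio: P = ∫_{0}^{1.3} e^(-2·u) du / ∫_{0}^{∞} e^(-2·u) du.
Using ∫ e^(-2·u) du = -e^(-2·u)/2, the numerator is 1/2 - e^(-13/5)/2 and the denominator is 1/2.
Taking the ratio, P = 0.9257.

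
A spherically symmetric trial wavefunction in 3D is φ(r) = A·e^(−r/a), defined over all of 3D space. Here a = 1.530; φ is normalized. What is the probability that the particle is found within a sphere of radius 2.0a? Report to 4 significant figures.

P ≈ 0.7619

With dV = 4πr²dr, the probability is ∫|φ|² dV over r ≤ 2.0a.
A² is fixed by ∫₀^∞ 4πr²|φ|² dr = 1, i.e. A² = (π·a^3)^(−1).
In terms of u = r/a (A², 4π and the length scale all cancel between numerator and denominator), P = [∫_{0}^{2.0} u^2·e^(-2·u) du] / [∫_{0}^{∞} u^2·e^(-2·u) du].
An antiderivative of u^2·e^(-2·u) is -(2·u^2 + 2·u + 1)·e^(-2·u)/4; evaluating from 0 to 2.0 gives 1/4 - 13·e^(-4)/4, while the full integral is 1/4.
Taking the ratio yields P = 0.76190.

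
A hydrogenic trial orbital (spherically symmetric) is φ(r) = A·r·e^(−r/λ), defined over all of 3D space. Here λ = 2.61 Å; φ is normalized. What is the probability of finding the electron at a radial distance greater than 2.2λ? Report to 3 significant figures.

P ≈ 0.551

Integrate the radial probability density 4πr²|φ|² over r > 2.2λ.
The full normalization integral is A²·[3·π·λ^5] = 1, fixing A².
In terms of u = r/λ (A², 4π and the length scale all cancel between numerator and denominator), P = [∫_{2.2}^{∞} u^4·e^(-2·u) du] / [∫_{0}^{∞} u^4·e^(-2·u) du].
Using ∫ u^4·e^(-2·u) du = -(u^4/2 + u^3 + 3·u^2/2 + 3·u/2 + 3/4)·e^(-2·u), the numerator is ≈ 0.41339 and the denominator is 3/4.
The region integral divided by the full integral gives P = 0.5512.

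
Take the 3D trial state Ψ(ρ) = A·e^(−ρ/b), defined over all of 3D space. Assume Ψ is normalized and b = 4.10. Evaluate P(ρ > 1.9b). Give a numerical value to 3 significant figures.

P ≈ 0.269

With dV = 4πρ²dρ, the probability is ∫|Ψ|² dV over ρ > 1.9b.
The full normalization integral is A²·[π·b^3] = 1, fixing A².
Let u = ρ/b; then A², 4π and the length scale all cancel, so P = ∫_{1.9}^{∞} u^2·e^(-2·u) du ÷ ∫_{0}^{∞} u^2·e^(-2·u) du.
Using ∫ u^2·e^(-2·u) du = -(2·u^2 + 2·u + 1)·e^(-2·u)/4, the numerator is 601·e^(-19/5)/200 and the denominator is 1/4.
This evaluates to P = 0.2689.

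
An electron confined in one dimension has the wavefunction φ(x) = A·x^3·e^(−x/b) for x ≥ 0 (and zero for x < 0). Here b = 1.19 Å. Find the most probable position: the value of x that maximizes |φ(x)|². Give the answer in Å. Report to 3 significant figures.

x ≈ 3.57 Å

The maximum of |φ(x)|² occurs where its derivative vanishes.
This gives x = 3·b.
With b = 1.19, the most probable position is 3.570 Å.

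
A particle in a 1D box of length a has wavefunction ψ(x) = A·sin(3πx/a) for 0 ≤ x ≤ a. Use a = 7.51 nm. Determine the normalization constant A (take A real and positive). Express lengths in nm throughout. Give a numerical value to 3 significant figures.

A ≈ 0.516 nm^(-1/2)

Normalization requires ∫|ψ|² dx = 1, integrated from 0 to a.
Carrying out the integral gives A² · a/2.
So A² = (a/2)^(−1).
With a = 7.51: A² = 0.2663 and A = 0.5161.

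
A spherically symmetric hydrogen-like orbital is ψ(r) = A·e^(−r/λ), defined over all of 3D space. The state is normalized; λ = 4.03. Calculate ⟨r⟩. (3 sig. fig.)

⟨r⟩ ≈ 6.05

By definition ⟨r⟩ = ∫ r |ψ(r)|² 4πr² dr.
Recall ∫₀^∞ r^m e^(−r/β) dr = m!·β^(m+1), evaluating both integrals, ⟨r⟩ = 3·λ/2.
With λ = 4.03, ⟨r⟩ = 6.045.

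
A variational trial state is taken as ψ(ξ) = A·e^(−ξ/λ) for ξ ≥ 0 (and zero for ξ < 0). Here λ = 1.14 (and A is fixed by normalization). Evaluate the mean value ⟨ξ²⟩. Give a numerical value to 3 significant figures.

⟨ξ^2⟩ ≈ 0.650

By definition ⟨ξ²⟩ = ∫ ξ^2 |ψ(ξ)|² dξ.
The ratio of the moment integral to the normalization integral gives ⟨ξ²⟩ = λ^2/2.
With λ = 1.14, ⟨ξ^2⟩ = 0.6498.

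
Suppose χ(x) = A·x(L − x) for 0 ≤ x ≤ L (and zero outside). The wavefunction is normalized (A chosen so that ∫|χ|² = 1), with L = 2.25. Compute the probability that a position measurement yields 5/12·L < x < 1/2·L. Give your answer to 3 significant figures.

P = ∫_{5/12·L}^{1/2·L} |χ(x)|² dx.
Since A² = 1/(L^5/30), this is the region integral divided by the full normalization integral.
Substituting u = x/L, A² and the length scale cancel in the ratio: P = ∫_{5/12}^{1/2} u^2·(1 - u)^2 du / ∫_{0}^{1} u^2·(1 - u)^2 du.
With ∫ u^2·(1 - u)^2 du = u^3·(6·u^2 - 15·u + 10)/30 + C, the region integral is ≈ 0.0051127 and the full one is 1/30.
Taking the ratio, P = 0.1534.

P ≈ 0.153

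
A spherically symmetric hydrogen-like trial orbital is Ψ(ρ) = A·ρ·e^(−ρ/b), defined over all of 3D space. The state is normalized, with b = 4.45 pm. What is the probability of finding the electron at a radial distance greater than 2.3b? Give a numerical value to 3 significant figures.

P ≈ 0.513

P = ∫ |Ψ|² 4πρ² dρ over ρ > 2.3b.
A² is fixed by ∫₀^∞ 4πρ²|Ψ|² dρ = 1, i.e. A² = (3·π·b^5)^(−1).
Substituting u = ρ/b, A², 4π and the length scale all cancel in the ratio: P = ∫_{2.3}^{∞} u^4·e^(-2·u) du / ∫_{0}^{∞} u^4·e^(-2·u) du.
Using ∫ u^4·e^(-2·u) du = -(u^4/2 + u^3 + 3·u^2/2 + 3·u/2 + 3/4)·e^(-2·u), the numerator is ≈ 0.38493 and the denominator is 3/4.
This evaluates to P = 0.5132.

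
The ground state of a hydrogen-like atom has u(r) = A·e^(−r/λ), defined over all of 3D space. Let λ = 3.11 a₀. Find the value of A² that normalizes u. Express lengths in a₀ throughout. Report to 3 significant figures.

A^2 ≈ 0.0106 a₀^(-3)

Require ∫ |u|² 4πr² dr = 1 over the whole domain.
Using ∫₀^∞ rⁿ e^(−αr) dr = n!/αⁿ⁺¹, the integral (without the A² prefactor) comes out to π·λ^3.
So A² = (π·λ^3)^(−1).
Substituting λ = 3.11 gives A² = 0.01058, so A = 0.1029.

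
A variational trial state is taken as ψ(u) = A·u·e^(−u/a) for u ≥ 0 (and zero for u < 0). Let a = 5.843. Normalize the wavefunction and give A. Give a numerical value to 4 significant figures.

A ≈ 0.1416

We need A² ∫|f|² du = 1, taking the integral from 0 to ∞.
The integral (without the A² prefactor) comes out to a^3/4.
Plugging in a = 5.843 yields A = 0.14160.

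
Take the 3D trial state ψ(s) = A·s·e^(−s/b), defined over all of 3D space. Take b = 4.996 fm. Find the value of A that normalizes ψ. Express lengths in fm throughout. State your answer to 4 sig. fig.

A ≈ 0.005839 fm^(-5/2)

Normalization requires ∫|ψ|² 4πs² ds = 1, integrated from 0 to ∞.
(Spherical symmetry: dV = 4πs² ds.)
With ∫₀^∞ s^4 e^(−αs) ds = 4!/α^5, ∫|ψ|² 4πs² ds = A²·(3·π·b^5).
Setting this equal to 1 gives A² = 1/(3·π·b^5).
With b = 4.996: A² = 0.000034089 and A = 0.0058386.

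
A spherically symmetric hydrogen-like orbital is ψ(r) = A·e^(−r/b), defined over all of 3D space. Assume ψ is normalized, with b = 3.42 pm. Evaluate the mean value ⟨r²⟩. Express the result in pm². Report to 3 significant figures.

⟨r^2⟩ ≈ 35.1 pm^2

By definition ⟨r²⟩ = ∫ r^2 |ψ(r)|² 4πr² dr.
Since the A² factors cancel between numerator and denominator, ⟨r²⟩ = 3·b^2.
With b = 3.42, ⟨r^2⟩ = 35.09.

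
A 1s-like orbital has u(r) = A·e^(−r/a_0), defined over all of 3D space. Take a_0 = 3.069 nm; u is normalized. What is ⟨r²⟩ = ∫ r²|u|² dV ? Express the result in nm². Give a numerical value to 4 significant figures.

⟨r²⟩ = ∫ r^2 |u|² 4πr² dr over the full domain.
The ratio of the moment integral to the normalization integral gives ⟨r²⟩ = 3·a_0^2.
Putting a_0 = 3.069 gives 28.256.

⟨r^2⟩ ≈ 28.26 nm^2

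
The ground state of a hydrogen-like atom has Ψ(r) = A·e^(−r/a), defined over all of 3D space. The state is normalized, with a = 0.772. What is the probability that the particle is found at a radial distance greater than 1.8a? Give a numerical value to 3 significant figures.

With dV = 4πr²dr, the probability is ∫|Ψ|² dV over r > 1.8a.
A² is fixed by ∫₀^∞ 4πr²|Ψ|² dr = 1, i.e. A² = (π·a^3)^(−1).
In terms of u = r/a (A², 4π and the length scale all cancel between numerator and denominator), P = [∫_{1.8}^{∞} u^2·e^(-2·u) du] / [∫_{0}^{∞} u^2·e^(-2·u) du].
An antiderivative of u^2·e^(-2·u) is -(2·u^2 + 2·u + 1)·e^(-2·u)/4; evaluating from 1.8 to ∞ gives 277·e^(-18/5)/100, while the full integral is 1/4.
Taking the ratio yields P = 0.3027.

P ≈ 0.303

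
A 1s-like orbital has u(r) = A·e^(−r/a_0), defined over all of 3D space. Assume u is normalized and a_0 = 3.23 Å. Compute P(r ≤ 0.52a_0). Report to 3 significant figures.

P ≈ 0.0878

P = ∫ |u|² 4πr² dr over r ≤ 0.52a_0.
Normalization gives A² = 1/(π·a_0^3).
Let t = r/a_0; then A², 4π and the length scale all cancel, so P = ∫_{0}^{0.52} t^2·e^(-2·t) dt ÷ ∫_{0}^{∞} t^2·e^(-2·t) dt.
With ∫ t^2·e^(-2·t) dt = -(2·t^2 + 2·t + 1)·e^(-2·t)/4 + C, the region integral is 1/4 - 1613·e^(-26/25)/2500 and the full one is 1/4.
Taking the ratio yields P = 0.08780.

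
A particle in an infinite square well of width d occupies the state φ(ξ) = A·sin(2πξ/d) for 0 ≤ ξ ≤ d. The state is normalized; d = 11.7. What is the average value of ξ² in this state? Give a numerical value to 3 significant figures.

⟨ξ^2⟩ ≈ 43.9

The expectation value is the |φ|²-weighted average of ξ^2: ∫ ξ^2|φ|² dξ.
Since the A² factors cancel between numerator and denominator, ⟨ξ²⟩ = -d^2/(8·π^2) + d^2/3.
Putting d = 11.7 gives 43.90.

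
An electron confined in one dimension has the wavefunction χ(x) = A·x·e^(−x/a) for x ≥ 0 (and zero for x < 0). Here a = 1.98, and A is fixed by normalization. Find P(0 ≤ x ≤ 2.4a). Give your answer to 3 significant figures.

P ≈ 0.857

P = ∫_{0}^{2.4a} |χ(x)|² dx.
With A² fixed by ∫|χ|² = 1, i.e. A² = (a^3/4)^(−1), substitute and integrate.
In terms of u = x/a (A² and the length scale cancel between numerator and denominator), P = [∫_{0}^{2.4} u^2·e^(-2·u) du] / [∫_{0}^{∞} u^2·e^(-2·u) du].
Using ∫ u^2·e^(-2·u) du = -(2·u^2 + 2·u + 1)·e^(-2·u)/4, the numerator is 1/4 - 433·e^(-24/5)/100 and the denominator is 1/4.
Evaluating gives P = 0.8575.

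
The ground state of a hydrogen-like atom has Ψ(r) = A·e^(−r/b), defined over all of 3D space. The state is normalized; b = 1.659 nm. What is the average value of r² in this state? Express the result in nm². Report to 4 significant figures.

⟨r²⟩ = ∫ r^2 |Ψ|² 4πr² dr over the full domain.
With ∫₀^∞ r^4 e^(−αr) dr = 4!/α^5, evaluating both integrals, ⟨r²⟩ = 3·b^2.
With b = 1.659, ⟨r^2⟩ = 8.2568.

⟨r^2⟩ ≈ 8.257 nm^2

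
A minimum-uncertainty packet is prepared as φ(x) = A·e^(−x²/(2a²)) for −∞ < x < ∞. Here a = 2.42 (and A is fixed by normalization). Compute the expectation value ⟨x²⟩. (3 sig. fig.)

The expectation value is the |φ|²-weighted average of x^2: ∫ x^2|φ|² dx.
Evaluating both integrals, ⟨x²⟩ = a^2/2.
With a = 2.42, ⟨x^2⟩ = 2.928.

⟨x^2⟩ ≈ 2.93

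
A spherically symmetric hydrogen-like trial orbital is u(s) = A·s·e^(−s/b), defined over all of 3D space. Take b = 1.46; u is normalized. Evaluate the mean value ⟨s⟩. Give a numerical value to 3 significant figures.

⟨s⟩ ≈ 3.65

By definition ⟨s⟩ = ∫ s |u(s)|² 4πs² ds.
Using ∫₀^∞ sⁿ e^(−αs) ds = n!/αⁿ⁺¹, the ratio of the moment integral to the normalization integral gives ⟨s⟩ = 5·b/2.
With b = 1.46, ⟨s⟩ = 3.650.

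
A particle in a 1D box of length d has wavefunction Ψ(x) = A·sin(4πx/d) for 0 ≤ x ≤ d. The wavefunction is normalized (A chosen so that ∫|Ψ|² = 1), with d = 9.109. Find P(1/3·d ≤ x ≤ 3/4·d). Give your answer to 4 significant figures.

P ≈ 0.4511

The probability is P = ∫ |Ψ|² dx over [1/3·d, 3/4·d].
With A² fixed by ∫|Ψ|² = 1, i.e. A² = (d/2)^(−1), substitute and integrate.
Substituting u = x/d, A² and the length scale cancel in the ratio: P = ∫_{1/3}^{3/4} sin(4·π·u)^2 du / ∫_{0}^{1} sin(4·π·u)^2 du.
Using ∫ sin(4·π·u)^2 du = u/2 - sin(4·π·u)·cos(4·π·u)/(8·π), the numerator is √(3)/(32·π) + 5/24 and the denominator is 1/2.
The result is P = √(3)/(16·π) + 5/12.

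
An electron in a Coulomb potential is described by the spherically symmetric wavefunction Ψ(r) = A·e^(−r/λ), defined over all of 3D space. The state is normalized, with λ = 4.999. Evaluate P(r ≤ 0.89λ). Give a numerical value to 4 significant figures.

P ≈ 0.2640

Integrate the radial probability density 4πr²|Ψ|² over r ≤ 0.89λ.
A² is fixed by ∫₀^∞ 4πr²|Ψ|² dr = 1, i.e. A² = (π·λ^3)^(−1).
In terms of u = r/λ (A², 4π and the length scale all cancel between numerator and denominator), P = [∫_{0}^{0.89} u^2·e^(-2·u) du] / [∫_{0}^{∞} u^2·e^(-2·u) du].
An antiderivative of u^2·e^(-2·u) is -(2·u^2 + 2·u + 1)·e^(-2·u)/4; evaluating from 0 to 0.89 gives ≈ 0.0660073, while the full integral is 1/4.
Taking the ratio yields P = 0.26403.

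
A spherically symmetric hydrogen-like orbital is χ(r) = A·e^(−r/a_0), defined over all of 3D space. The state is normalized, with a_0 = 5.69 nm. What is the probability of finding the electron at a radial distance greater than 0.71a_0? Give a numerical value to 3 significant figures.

P ≈ 0.829

P = ∫ |χ|² 4πr² dr over r > 0.71a_0.
A² is fixed by ∫₀^∞ 4πr²|χ|² dr = 1, i.e. A² = (π·a_0^3)^(−1).
Let u = r/a_0; then A², 4π and the length scale all cancel, so P = ∫_{0.71}^{∞} u^2·e^(-2·u) du ÷ ∫_{0}^{∞} u^2·e^(-2·u) du.
With ∫ u^2·e^(-2·u) du = -(2·u^2 + 2·u + 1)·e^(-2·u)/4 + C, the region integral is ≈ 0.20716 and the full one is 1/4.
This evaluates to P = 0.8286.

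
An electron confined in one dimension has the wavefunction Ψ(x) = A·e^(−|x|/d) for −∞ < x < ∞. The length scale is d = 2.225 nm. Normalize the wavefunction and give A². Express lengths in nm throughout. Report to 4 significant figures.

We need A² ∫|f|² dx = 1, taking the integral from −∞ to ∞.
The integral (without the A² prefactor) comes out to d.
So A² = (d)^(−1).
With d = 2.225: A² = 0.44944 and A = 0.67040.

A^2 ≈ 0.4494 nm^(-1)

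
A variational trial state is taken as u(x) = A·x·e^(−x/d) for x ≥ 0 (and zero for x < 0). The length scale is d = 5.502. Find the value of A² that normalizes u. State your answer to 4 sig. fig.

The normalization condition is ∫|u|² dx = 1 from 0 to ∞.
Using ∫₀^∞ xⁿ e^(−αx) dx = n!/αⁿ⁺¹, carrying out the integral gives A² · d^3/4.
With d = 5.502: A² = 0.024016 and A = 0.15497.

A^2 ≈ 0.02402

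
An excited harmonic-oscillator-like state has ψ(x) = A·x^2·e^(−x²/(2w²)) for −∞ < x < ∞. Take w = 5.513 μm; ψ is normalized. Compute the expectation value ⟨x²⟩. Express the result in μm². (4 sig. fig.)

The expectation value is the |ψ|²-weighted average of x^2: ∫ x^2|ψ|² dx.
Evaluating both integrals, ⟨x²⟩ = 5·w^2/2.
Putting w = 5.513 gives 75.983.

⟨x^2⟩ ≈ 75.98 μm^2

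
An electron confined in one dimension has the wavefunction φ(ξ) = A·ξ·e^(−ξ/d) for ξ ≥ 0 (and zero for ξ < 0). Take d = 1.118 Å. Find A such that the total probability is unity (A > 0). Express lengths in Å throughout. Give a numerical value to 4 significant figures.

Normalization requires ∫|φ|² dξ = 1, integrated from 0 to ∞.
The integral (without the A² prefactor) comes out to d^3/4.
So A² = (d^3/4)^(−1).
Substituting d = 1.118 gives A² = 2.8624, so A = 1.6919.

A ≈ 1.692 Å^(-3/2)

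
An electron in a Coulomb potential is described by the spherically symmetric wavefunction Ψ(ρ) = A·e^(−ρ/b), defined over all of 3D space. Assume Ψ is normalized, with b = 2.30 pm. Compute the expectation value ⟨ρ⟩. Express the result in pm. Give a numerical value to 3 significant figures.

⟨ρ⟩ = ∫ ρ |Ψ|² 4πρ² dρ over the full domain.
Recall ∫₀^∞ ρ^m e^(−ρ/β) dρ = m!·β^(m+1), the ratio of the moment integral to the normalization integral gives ⟨ρ⟩ = 3·b/2.
With b = 2.30, ⟨ρ⟩ = 3.450.

⟨ρ⟩ ≈ 3.45 pm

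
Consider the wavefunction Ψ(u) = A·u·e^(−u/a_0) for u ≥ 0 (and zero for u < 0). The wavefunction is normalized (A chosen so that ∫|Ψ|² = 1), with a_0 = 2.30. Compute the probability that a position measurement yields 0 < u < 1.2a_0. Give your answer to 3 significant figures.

|Ψ|² is the probability density, so P = ∫_{0}^{1.2a_0} |Ψ|² du.
With A² fixed by ∫|Ψ|² = 1, i.e. A² = (a_0^3/4)^(−1), substitute and integrate.
Substituting t = u/a_0, A² and the length scale cancel in the ratio: P = ∫_{0}^{1.2} t^2·e^(-2·t) dt / ∫_{0}^{∞} t^2·e^(-2·t) dt.
With ∫ t^2·e^(-2·t) dt = -(2·t^2 + 2·t + 1)·e^(-2·t)/4 + C, the region integral is 1/4 - 157·e^(-12/5)/100 and the full one is 1/4.
Evaluating gives P = 0.4303.

P ≈ 0.430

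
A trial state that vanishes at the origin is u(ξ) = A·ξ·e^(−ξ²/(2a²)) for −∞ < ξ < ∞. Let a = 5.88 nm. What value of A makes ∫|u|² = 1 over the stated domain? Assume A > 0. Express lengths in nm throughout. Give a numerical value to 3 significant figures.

Require ∫ |u|² dξ = 1 over the whole domain.
Differentiating ∫e^(−αξ²) dξ = √(π/α) under α to get the higher moments, ∫|u|² dξ = A²·(√(π)·a^3/2).
Setting this equal to 1 gives A² = 1/(√(π)·a^3/2).
Substituting a = 5.88 gives A² = 0.005550, so A = 0.07450.

A ≈ 0.0745 nm^(-3/2)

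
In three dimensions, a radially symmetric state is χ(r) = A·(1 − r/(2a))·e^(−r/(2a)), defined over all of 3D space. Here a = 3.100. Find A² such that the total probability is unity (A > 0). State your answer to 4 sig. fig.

We need A² ∫|f|² 4πr² dr = 1, taking the integral from 0 to ∞.
In 3D with spherical symmetry the volume element is 4πr² dr.
Using ∫₀^∞ rⁿ e^(−αr) dr = n!/αⁿ⁺¹, with χ = A·(1 − r/(2a))·e^(−r/(2a)), the integral evaluates to A²·[8·π·a^3].
Substituting a = 3.100 gives A² = 0.0013356, so A = 0.036546.

A^2 ≈ 0.001336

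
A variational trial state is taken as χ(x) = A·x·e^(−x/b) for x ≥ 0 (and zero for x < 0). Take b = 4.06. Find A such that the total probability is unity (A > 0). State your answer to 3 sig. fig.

We need A² ∫|f|² dx = 1, taking the integral from 0 to ∞.
Using ∫₀^∞ xⁿ e^(−αx) dx = n!/αⁿ⁺¹, carrying out the integral gives A² · b^3/4.
So A² = (b^3/4)^(−1).
Substituting b = 4.06 gives A² = 0.05977, so A = 0.2445.

A ≈ 0.244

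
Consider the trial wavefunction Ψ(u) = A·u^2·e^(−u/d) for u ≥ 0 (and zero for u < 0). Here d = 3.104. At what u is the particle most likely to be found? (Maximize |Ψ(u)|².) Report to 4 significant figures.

u ≈ 6.208

The maximum of |Ψ(u)|² occurs where its derivative vanishes.
This gives u = 2·d.
With d = 3.104, the most probable position is 6.2080.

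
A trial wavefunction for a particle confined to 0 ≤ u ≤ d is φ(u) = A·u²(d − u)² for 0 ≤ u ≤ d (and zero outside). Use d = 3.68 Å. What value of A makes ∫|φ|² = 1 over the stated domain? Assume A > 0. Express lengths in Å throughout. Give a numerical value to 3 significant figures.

A ≈ 0.0713 Å^(-9/2)

The normalization condition is ∫|φ|² du = 1 from 0 to d.
With φ = A·u²(d − u)², the integral evaluates to A²·[d^9/630].
Substituting d = 3.68 gives A² = 0.005090, so A = 0.07134.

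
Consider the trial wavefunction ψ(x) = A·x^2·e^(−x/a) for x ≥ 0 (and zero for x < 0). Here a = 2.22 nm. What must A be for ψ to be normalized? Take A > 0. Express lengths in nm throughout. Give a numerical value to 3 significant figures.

A ≈ 0.157 nm^(-5/2)

We need A² ∫|f|² dx = 1, taking the integral from 0 to ∞.
Recall ∫₀^∞ x^m e^(−x/β) dx = m!·β^(m+1), carrying out the integral gives A² · 3·a^5/4.
So A² = (3·a^5/4)^(−1).
Substituting a = 2.22 gives A² = 0.02473, so A = 0.1572.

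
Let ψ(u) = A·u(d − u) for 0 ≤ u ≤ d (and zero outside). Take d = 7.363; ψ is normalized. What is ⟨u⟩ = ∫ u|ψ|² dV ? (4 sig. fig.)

By definition ⟨u⟩ = ∫ u |ψ(u)|² du.
Expanding the polynomial and integrating term by term, the ratio of the moment integral to the normalization integral gives ⟨u⟩ = d/2.
Putting d = 7.363 gives 3.6815.

⟨u⟩ ≈ 3.682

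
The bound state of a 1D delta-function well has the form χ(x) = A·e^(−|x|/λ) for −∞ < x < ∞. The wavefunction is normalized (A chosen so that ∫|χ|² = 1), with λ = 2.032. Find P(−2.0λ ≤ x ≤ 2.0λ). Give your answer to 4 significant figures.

P ≈ 0.9817

The probability is P = ∫ |χ|² dx over [−2.0λ, 2.0λ].
Since A² = 1/(λ), this is the region integral divided by the full normalization integral.
Both integrals are even about x = 0, so only the x ≥ 0 halves are needed (the factors of 2 cancel). Substituting u = x/λ, A² and the length scale cancel in the ratio: P = ∫_{0}^{2.0} e^(-2·u) du / ∫_{0}^{∞} e^(-2·u) du.
Using ∫ e^(-2·u) du = -e^(-2·u)/2, the numerator is 1/2 - e^(-4)/2 and the denominator is 1/2.
The result is P = 0.98168.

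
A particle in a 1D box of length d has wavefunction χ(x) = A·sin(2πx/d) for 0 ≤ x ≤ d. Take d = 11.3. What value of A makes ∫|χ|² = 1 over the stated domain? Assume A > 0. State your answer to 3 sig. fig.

A ≈ 0.421

Require ∫ |χ|² dx = 1 over the whole domain.
The integral (without the A² prefactor) comes out to d/2.
So A² = (d/2)^(−1).
Substituting d = 11.3 gives A² = 0.1770, so A = 0.4207.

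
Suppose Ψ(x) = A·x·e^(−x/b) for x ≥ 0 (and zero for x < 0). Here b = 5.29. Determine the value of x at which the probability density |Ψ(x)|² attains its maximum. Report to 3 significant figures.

x ≈ 5.29

The maximum of |Ψ(x)|² occurs where its derivative vanishes.
This gives x = b.
With b = 5.29, the most probable position is 5.290.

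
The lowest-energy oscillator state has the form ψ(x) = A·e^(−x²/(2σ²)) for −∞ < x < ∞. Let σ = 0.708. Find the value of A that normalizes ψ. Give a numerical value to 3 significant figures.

A ≈ 0.893

The normalization condition is ∫|ψ|² dx = 1 from −∞ to ∞.
With ∫_{−∞}^{∞} x^(2m) e^(−αx²) dx = (2m−1)!!·√π / (2^m α^(m+1/2)), ∫|ψ|² dx = A²·(√(π)·σ).
Hence A² = 1/[√(π)·σ].
With σ = 0.708: A² = 0.7969 and A = 0.8927.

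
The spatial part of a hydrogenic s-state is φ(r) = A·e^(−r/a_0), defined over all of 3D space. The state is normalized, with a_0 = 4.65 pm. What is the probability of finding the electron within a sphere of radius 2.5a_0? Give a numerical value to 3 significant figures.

P ≈ 0.875

With dV = 4πr²dr, the probability is ∫|φ|² dV over r ≤ 2.5a_0.
A² is fixed by ∫₀^∞ 4πr²|φ|² dr = 1, i.e. A² = (π·a_0^3)^(−1).
Substituting u = r/a_0, A², 4π and the length scale all cancel in the ratio: P = ∫_{0}^{2.5} u^2·e^(-2·u) du / ∫_{0}^{∞} u^2·e^(-2·u) du.
An antiderivative of u^2·e^(-2·u) is -(2·u^2 + 2·u + 1)·e^(-2·u)/4; evaluating from 0 to 2.5 gives 1/4 - 37·e^(-5)/8, while the full integral is 1/4.
The region integral divided by the full integral gives P = 0.8753.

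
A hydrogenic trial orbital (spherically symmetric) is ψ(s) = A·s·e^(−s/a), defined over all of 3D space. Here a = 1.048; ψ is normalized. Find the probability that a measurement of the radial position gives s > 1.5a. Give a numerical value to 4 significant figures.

P = ∫ |ψ|² 4πs² ds over s > 1.5a.
The full normalization integral is A²·[3·π·a^5] = 1, fixing A².
In terms of u = s/a (A², 4π and the length scale all cancel between numerator and denominator), P = [∫_{1.5}^{∞} u^4·e^(-2·u) du] / [∫_{0}^{∞} u^4·e^(-2·u) du].
With ∫ u^4·e^(-2·u) du = -(u^4/2 + u^3 + 3·u^2/2 + 3·u/2 + 3/4)·e^(-2·u) + C, the region integral is 393·e^(-3)/32 and the full one is 3/4.
This evaluates to P = 0.81526.

P ≈ 0.8153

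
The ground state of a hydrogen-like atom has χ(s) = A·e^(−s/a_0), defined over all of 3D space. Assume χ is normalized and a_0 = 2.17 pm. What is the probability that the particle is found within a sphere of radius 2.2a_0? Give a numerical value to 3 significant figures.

P = ∫ |χ|² 4πs² ds over s ≤ 2.2a_0.
A² is fixed by ∫₀^∞ 4πs²|χ|² ds = 1, i.e. A² = (π·a_0^3)^(−1).
Let u = s/a_0; then A², 4π and the length scale all cancel, so P = ∫_{0}^{2.2} u^2·e^(-2·u) du ÷ ∫_{0}^{∞} u^2·e^(-2·u) du.
An antiderivative of u^2·e^(-2·u) is -(2·u^2 + 2·u + 1)·e^(-2·u)/4; evaluating from 0 to 2.2 gives 1/4 - 377·e^(-22/5)/100, while the full integral is 1/4.
This evaluates to P = 0.8149.

P ≈ 0.815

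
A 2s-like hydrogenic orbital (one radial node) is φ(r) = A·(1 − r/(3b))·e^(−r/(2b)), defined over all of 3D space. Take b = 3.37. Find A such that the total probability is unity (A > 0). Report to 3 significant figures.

The normalization condition is ∫|φ|² 4πr² dr = 1 from 0 to ∞.
In 3D with spherical symmetry the volume element is 4πr² dr.
With ∫₀^∞ r^4 e^(−αr) dr = 4!/α^5, carrying out the integral gives A² · 8·π·b^3/3.
With b = 3.37: A² = 0.003119 and A = 0.05585.

A ≈ 0.0558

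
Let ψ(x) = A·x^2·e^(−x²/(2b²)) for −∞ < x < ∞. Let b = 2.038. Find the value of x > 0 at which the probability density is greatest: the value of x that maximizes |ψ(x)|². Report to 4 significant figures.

x ≈ 2.882

Set d/dx [|ψ(x)|²] = 0 and solve for x > 0.
This gives x = √(2)·b.
With b = 2.038, the value of x > 0 at which the probability density is greatest is 2.8822.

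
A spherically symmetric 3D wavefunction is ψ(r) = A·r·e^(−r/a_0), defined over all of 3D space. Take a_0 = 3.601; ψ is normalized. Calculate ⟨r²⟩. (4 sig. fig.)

⟨r²⟩ = ∫ r^2 |ψ|² 4πr² dr over the full domain.
Since the A² factors cancel between numerator and denominator, ⟨r²⟩ = 15·a_0^2/2.
Putting a_0 = 3.601 gives 97.254.

⟨r^2⟩ ≈ 97.25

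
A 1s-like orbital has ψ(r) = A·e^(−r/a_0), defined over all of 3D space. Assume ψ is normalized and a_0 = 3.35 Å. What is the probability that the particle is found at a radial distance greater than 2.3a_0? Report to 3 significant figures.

P ≈ 0.163

Integrate the radial probability density 4πr²|ψ|² over r > 2.3a_0.
Normalization gives A² = 1/(π·a_0^3).
Substituting u = r/a_0, A², 4π and the length scale all cancel in the ratio: P = ∫_{2.3}^{∞} u^2·e^(-2·u) du / ∫_{0}^{∞} u^2·e^(-2·u) du.
An antiderivative of u^2·e^(-2·u) is -(2·u^2 + 2·u + 1)·e^(-2·u)/4; evaluating from 2.3 to ∞ gives 809·e^(-23/5)/200, while the full integral is 1/4.
The region integral divided by the full integral gives P = 0.1626.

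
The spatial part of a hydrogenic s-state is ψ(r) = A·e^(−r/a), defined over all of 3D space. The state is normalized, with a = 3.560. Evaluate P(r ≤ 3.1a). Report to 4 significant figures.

P ≈ 0.9464

Integrate the radial probability density 4πr²|ψ|² over r ≤ 3.1a.
Normalization gives A² = 1/(π·a^3).
Let u = r/a; then A², 4π and the length scale all cancel, so P = ∫_{0}^{3.1} u^2·e^(-2·u) du ÷ ∫_{0}^{∞} u^2·e^(-2·u) du.
An antiderivative of u^2·e^(-2·u) is -(2·u^2 + 2·u + 1)·e^(-2·u)/4; evaluating from 0 to 3.1 gives 1/4 - 1321·e^(-31/5)/200, while the full integral is 1/4.
This evaluates to P = 0.94638.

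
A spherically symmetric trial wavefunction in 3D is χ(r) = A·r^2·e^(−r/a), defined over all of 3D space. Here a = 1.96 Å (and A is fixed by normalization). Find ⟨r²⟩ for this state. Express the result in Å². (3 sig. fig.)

By definition ⟨r²⟩ = ∫ r^2 |χ(r)|² 4πr² dr.
Since the A² factors cancel between numerator and denominator, ⟨r²⟩ = 14·a^2.
Putting a = 1.96 gives 53.78.

⟨r^2⟩ ≈ 53.8 Å^2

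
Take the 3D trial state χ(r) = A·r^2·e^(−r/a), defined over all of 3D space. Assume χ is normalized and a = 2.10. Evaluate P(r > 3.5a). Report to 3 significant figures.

P = ∫ |χ|² 4πr² dr over r > 3.5a.
The full normalization integral is A²·[45·π·a^7/2] = 1, fixing A².
Substituting u = r/a, A², 4π and the length scale all cancel in the ratio: P = ∫_{3.5}^{∞} u^6·e^(-2·u) du / ∫_{0}^{∞} u^6·e^(-2·u) du.
With ∫ u^6·e^(-2·u) du = -(4·u^6 + 12·u^5 + 30·u^4 + 60·u^3 + 90·u^2 + 90·u + 45)·e^(-2·u)/8 + C, the region integral is ≈ 2.5296 and the full one is 45/8.
Taking the ratio yields P = 0.4497.

P ≈ 0.450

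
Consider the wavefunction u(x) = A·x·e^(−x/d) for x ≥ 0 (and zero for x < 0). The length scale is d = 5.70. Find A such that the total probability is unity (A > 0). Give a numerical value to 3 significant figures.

A ≈ 0.147

Require ∫ |u|² dx = 1 over the whole domain.
Recall ∫₀^∞ x^m e^(−x/β) dx = m!·β^(m+1), with u = A·x·e^(−x/d), the integral evaluates to A²·[d^3/4].
So A² = (d^3/4)^(−1).
Plugging in d = 5.70 yields A = 0.1470.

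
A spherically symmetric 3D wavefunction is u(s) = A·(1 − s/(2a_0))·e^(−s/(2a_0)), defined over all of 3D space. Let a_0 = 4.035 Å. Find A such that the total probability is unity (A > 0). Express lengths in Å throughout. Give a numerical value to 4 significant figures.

The normalization condition is ∫|u|² 4πs² ds = 1 from 0 to ∞.
(Spherical symmetry: dV = 4πs² ds.)
Carrying out the integral gives A² · 8·π·a_0^3.
Setting this equal to 1 gives A² = 1/(8·π·a_0^3).
Plugging in a_0 = 4.035 yields A = 0.024610.

A ≈ 0.02461 Å^(-3/2)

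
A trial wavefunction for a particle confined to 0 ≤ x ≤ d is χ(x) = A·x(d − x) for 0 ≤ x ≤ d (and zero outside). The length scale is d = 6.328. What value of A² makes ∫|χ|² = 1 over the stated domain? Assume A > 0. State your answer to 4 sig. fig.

Require ∫ |χ|² dx = 1 over the whole domain.
Carrying out the integral gives A² · d^5/30.
With d = 6.328: A² = 0.0029566 and A = 0.054374.

A^2 ≈ 0.002957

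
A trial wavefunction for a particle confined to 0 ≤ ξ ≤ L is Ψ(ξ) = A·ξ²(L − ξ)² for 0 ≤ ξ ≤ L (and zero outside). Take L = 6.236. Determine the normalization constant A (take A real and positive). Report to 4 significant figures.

Normalization requires ∫|Ψ|² dξ = 1, integrated from 0 to L.
Expanding the polynomial and integrating term by term, with Ψ = A·ξ²(L − ξ)², the integral evaluates to A²·[L^9/630].
Setting this equal to 1 gives A² = 1/(L^9/630).
With L = 6.236: A² = 0.000044176 and A = 0.0066465.

A ≈ 0.006646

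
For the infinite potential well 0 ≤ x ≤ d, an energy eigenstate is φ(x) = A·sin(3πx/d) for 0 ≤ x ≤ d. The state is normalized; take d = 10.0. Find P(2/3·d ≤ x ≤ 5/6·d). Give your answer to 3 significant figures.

|φ|² is the probability density, so P = ∫_{2/3·d}^{5/6·d} |φ|² dx.
With A² fixed by ∫|φ|² = 1, i.e. A² = (d/2)^(−1), substitute and integrate.
Substituting u = x/d, A² and the length scale cancel in the ratio: P = ∫_{2/3}^{5/6} sin(3·π·u)^2 du / ∫_{0}^{1} sin(3·π·u)^2 du.
An antiderivative of sin(3·π·u)^2 is u/2 - sin(6·π·u)/(12·π); evaluating from 2/3 to 5/6 gives 1/12, while the full integral is 1/2.
This works out to P = 1/6.

P ≈ 0.167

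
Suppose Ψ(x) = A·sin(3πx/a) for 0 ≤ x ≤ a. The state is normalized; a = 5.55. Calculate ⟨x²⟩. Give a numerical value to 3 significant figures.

⟨x^2⟩ ≈ 10.1

⟨x²⟩ = ∫ x^2 |Ψ|² dx over the full domain.
Since the A² factors cancel between numerator and denominator, ⟨x²⟩ = -a^2/(18·π^2) + a^2/3.
With a = 5.55, ⟨x^2⟩ = 10.09.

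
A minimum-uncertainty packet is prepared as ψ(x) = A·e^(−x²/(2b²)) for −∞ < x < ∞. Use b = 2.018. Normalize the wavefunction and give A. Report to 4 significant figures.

The normalization condition is ∫|ψ|² dx = 1 from −∞ to ∞.
Carrying out the integral gives A² · √(π)·b.
Setting this equal to 1 gives A² = 1/(√(π)·b).
Plugging in b = 2.018 yields A = 0.52875.

A ≈ 0.5288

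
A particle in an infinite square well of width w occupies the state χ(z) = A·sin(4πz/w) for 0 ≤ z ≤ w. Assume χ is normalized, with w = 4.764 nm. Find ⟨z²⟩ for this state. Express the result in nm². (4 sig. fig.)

⟨z²⟩ = ∫ z^2 |χ|² dz over the full domain.
With ∫₀^w sin²(nπz/w) dz = w/2, evaluating both integrals, ⟨z²⟩ = -w^2/(32·π^2) + w^2/3.
Putting w = 4.764 gives 7.4934.

⟨z^2⟩ ≈ 7.493 nm^2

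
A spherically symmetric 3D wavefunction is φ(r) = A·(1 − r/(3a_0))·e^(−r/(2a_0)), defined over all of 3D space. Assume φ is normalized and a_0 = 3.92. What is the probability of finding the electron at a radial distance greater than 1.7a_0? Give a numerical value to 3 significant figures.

P ≈ 0.712

Integrate the radial probability density 4πr²|φ|² over r > 1.7a_0.
The full normalization integral is A²·[8·π·a_0^3/3] = 1, fixing A².
In terms of u = r/a_0 (A², 4π and the length scale all cancel between numerator and denominator), P = [∫_{1.7}^{∞} u^2·(1 - u/3)^2·e^(-u) du] / [∫_{0}^{∞} u^2·(1 - u/3)^2·e^(-u) du].
An antiderivative of u^2·(1 - u/3)^2·e^(-u) is (-u^4 + 2·u^3 - 3·u^2 - 6·u - 6)·e^(-u)/9; evaluating from 1.7 to ∞ gives ≈ 0.47490, while the full integral is 2/3.
Taking the ratio yields P = 0.7123.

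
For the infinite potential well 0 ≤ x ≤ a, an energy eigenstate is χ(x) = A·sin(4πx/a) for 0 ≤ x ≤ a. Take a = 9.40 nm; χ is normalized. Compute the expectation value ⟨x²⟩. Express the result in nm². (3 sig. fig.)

By definition ⟨x²⟩ = ∫ x^2 |χ(x)|² dx.
With ∫₀^a sin²(nπx/a) dx = a/2, the ratio of the moment integral to the normalization integral gives ⟨x²⟩ = -a^2/(32·π^2) + a^2/3.
Putting a = 9.40 gives 29.17.

⟨x^2⟩ ≈ 29.2 nm^2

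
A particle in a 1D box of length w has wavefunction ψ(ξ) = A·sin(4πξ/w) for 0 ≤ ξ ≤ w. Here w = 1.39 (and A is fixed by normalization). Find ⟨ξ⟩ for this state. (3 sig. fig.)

⟨ξ⟩ ≈ 0.695

By definition ⟨ξ⟩ = ∫ ξ |ψ(ξ)|² dξ.
Using sin²θ = (1 − cos 2θ)/2, evaluating both integrals, ⟨ξ⟩ = w/2.
Putting w = 1.39 gives 0.6950.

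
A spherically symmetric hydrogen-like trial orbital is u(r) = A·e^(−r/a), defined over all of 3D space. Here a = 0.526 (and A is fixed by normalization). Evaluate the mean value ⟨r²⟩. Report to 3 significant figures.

⟨r^2⟩ ≈ 0.830

⟨r²⟩ = ∫ r^2 |u|² 4πr² dr over the full domain.
Evaluating both integrals, ⟨r²⟩ = 3·a^2.
Putting a = 0.526 gives 0.8300.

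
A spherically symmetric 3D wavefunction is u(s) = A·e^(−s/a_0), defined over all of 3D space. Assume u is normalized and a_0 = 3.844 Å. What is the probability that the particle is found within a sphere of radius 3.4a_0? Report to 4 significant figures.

P ≈ 0.9656

Integrate the radial probability density 4πs²|u|² over s ≤ 3.4a_0.
A² is fixed by ∫₀^∞ 4πs²|u|² ds = 1, i.e. A² = (π·a_0^3)^(−1).
Let t = s/a_0; then A², 4π and the length scale all cancel, so P = ∫_{0}^{3.4} t^2·e^(-2·t) dt ÷ ∫_{0}^{∞} t^2·e^(-2·t) dt.
An antiderivative of t^2·e^(-2·t) is -(2·t^2 + 2·t + 1)·e^(-2·t)/4; evaluating from 0 to 3.4 gives 1/4 - 773·e^(-34/5)/100, while the full integral is 1/4.
Taking the ratio yields P = 0.96556.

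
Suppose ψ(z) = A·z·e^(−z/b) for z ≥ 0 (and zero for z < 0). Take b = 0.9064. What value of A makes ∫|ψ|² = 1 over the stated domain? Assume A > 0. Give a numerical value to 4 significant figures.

Require ∫ |ψ|² dz = 1 over the whole domain.
Carrying out the integral gives A² · b^3/4.
Hence A² = 1/[b^3/4].
Plugging in b = 0.9064 yields A = 2.3177.

A ≈ 2.318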